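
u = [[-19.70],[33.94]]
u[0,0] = -19.7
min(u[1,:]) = 33.94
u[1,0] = 33.94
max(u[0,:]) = -19.7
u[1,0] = 33.94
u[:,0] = [-19.7, 33.94]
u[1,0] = 33.94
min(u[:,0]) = -19.7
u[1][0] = 33.94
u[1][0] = 33.94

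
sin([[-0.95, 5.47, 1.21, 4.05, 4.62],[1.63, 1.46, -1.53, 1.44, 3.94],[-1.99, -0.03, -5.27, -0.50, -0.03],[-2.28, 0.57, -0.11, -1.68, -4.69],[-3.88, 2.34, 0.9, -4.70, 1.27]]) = [[-5.89, -0.32, -11.65, -10.55, -7.46], [-7.52, 7.08, -3.35, 0.54, -2.11], [7.55, -5.85, 4.76, 1.58, 1.35], [13.58, -10.31, 8.10, 3.63, 3.56], [11.39, -9.95, 3.88, 1.02, 0.06]]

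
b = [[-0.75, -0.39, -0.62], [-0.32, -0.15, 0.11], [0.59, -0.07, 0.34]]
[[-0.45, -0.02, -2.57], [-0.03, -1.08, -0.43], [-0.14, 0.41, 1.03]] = b @ [[-0.32,2.36,1.01],  [1.17,0.08,1.96],  [0.38,-2.88,1.69]]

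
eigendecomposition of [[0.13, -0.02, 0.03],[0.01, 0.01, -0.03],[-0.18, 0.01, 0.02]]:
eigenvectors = [[(0.3+0.27j), (0.3-0.27j), (0.08+0j)], [(0.26-0.18j), (0.26+0.18j), (0.95+0j)], [(-0.86+0j), -0.86-0.00j, 0.29+0.00j]]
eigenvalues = [(0.08+0.06j), (0.08-0.06j), 0j]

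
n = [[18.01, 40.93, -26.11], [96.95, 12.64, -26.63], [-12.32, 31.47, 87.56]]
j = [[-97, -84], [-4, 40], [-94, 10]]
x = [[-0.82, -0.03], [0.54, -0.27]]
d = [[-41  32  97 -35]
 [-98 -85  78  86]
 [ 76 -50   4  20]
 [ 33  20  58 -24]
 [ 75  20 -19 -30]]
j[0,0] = -97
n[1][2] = -26.63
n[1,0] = 96.95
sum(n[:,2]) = 34.82000000000001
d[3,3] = -24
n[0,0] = 18.01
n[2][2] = 87.56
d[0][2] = 97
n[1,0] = 96.95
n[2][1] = 31.47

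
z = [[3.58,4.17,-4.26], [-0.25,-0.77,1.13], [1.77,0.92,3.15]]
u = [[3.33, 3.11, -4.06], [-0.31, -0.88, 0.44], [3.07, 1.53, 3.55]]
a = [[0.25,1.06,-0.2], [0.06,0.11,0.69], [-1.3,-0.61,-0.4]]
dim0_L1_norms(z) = [5.6, 5.86, 8.54]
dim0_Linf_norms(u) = [3.33, 3.11, 4.06]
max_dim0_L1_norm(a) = 1.78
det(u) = -14.06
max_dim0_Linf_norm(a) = 1.3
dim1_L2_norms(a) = [1.11, 0.7, 1.49]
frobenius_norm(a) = 1.98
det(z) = -5.61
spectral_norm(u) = 6.17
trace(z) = 5.96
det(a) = -0.85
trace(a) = -0.04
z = u + a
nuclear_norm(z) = 11.02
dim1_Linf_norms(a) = [1.06, 0.69, 1.3]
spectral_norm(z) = 7.10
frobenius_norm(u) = 7.92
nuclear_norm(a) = 3.14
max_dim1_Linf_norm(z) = 4.26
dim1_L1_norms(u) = [10.5, 1.63, 8.15]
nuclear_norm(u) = 11.57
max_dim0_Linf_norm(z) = 4.26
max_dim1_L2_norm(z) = 6.95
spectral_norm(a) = 1.67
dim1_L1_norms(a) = [1.51, 0.86, 2.31]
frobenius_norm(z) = 8.01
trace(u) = 6.00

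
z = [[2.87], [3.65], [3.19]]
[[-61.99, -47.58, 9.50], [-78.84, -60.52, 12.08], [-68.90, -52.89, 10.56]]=z @ [[-21.60, -16.58, 3.31]]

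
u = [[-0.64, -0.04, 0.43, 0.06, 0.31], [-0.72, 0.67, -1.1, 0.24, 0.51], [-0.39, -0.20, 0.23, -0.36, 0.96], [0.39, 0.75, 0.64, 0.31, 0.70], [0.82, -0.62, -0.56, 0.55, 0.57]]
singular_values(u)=[1.62, 1.5, 1.42, 1.06, 0.42]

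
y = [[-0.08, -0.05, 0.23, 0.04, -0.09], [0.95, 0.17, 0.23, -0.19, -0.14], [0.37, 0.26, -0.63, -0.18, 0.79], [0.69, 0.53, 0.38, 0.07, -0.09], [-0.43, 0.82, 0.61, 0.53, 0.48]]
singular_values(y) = [1.37, 1.37, 1.12, 0.15, 0.0]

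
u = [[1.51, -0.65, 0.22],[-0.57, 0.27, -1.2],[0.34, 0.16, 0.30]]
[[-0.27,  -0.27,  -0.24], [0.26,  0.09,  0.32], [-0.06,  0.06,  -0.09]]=u @ [[-0.11, -0.02, -0.11], [0.11, 0.37, 0.05], [-0.14, 0.02, -0.2]]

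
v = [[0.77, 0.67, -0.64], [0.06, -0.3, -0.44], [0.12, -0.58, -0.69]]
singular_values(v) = [1.24, 1.01, 0.04]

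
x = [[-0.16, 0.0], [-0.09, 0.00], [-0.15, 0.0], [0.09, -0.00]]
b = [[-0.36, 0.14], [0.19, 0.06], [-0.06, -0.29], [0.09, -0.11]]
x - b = [[0.2, -0.14], [-0.28, -0.06], [-0.09, 0.29], [0.0, 0.11]]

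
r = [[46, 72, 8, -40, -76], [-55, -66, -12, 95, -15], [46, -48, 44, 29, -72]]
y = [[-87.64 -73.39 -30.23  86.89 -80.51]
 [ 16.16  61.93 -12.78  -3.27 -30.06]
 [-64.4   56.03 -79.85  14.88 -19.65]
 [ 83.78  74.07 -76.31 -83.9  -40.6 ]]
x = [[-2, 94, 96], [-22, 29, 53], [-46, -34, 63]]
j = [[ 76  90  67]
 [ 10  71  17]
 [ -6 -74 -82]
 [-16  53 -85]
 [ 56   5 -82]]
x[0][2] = 96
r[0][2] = 8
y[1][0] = 16.16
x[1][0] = -22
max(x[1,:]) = 53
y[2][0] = -64.4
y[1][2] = -12.78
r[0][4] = -76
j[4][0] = 56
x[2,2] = 63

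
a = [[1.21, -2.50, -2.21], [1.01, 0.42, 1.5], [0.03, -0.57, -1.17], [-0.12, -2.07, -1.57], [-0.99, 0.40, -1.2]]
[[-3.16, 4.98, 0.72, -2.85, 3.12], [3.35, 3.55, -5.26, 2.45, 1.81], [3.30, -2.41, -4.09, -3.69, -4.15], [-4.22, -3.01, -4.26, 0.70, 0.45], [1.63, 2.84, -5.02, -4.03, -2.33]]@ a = [[-1.52, 16.73, 14.34], [5.40, -8.23, -1.94], [5.99, -0.95, 4.65], [-8.8, 10.44, 8.16], [7.48, 7.39, 15.65]]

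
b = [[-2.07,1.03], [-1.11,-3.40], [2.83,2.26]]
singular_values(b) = [4.89, 2.71]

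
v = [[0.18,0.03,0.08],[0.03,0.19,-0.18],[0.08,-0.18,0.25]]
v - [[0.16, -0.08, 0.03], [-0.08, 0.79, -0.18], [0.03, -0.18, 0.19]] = [[0.02, 0.11, 0.05], [0.11, -0.60, 0.00], [0.05, 0.0, 0.06]]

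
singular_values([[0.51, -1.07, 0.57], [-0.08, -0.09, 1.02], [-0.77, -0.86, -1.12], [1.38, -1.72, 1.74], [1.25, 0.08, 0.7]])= [3.38, 1.75, 0.89]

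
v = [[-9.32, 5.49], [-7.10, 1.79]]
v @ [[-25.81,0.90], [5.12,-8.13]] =[[268.66, -53.02],[192.42, -20.94]]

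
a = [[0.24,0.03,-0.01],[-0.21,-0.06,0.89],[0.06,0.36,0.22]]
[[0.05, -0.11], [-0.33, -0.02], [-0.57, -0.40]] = a @ [[0.38,  -0.34], [-1.42,  -0.94], [-0.38,  -0.17]]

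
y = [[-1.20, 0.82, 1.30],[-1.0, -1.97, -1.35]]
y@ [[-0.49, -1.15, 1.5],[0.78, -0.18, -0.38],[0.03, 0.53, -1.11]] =[[1.27,1.92,-3.55], [-1.09,0.79,0.75]]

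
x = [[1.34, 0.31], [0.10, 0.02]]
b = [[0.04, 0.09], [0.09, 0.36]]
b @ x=[[0.06, 0.01], [0.16, 0.04]]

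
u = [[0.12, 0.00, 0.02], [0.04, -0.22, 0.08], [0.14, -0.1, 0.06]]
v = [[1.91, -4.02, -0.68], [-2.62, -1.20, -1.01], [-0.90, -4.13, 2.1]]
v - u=[[1.79, -4.02, -0.70], [-2.66, -0.98, -1.09], [-1.04, -4.03, 2.04]]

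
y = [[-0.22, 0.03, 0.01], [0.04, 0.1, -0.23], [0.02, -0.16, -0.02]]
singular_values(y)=[0.26, 0.23, 0.14]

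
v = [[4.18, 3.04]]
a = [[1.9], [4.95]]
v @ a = [[22.99]]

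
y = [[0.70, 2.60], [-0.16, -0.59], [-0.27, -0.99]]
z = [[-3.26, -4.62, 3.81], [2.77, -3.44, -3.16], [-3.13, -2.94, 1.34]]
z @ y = [[-2.57, -9.52], [3.34, 12.36], [-2.08, -7.73]]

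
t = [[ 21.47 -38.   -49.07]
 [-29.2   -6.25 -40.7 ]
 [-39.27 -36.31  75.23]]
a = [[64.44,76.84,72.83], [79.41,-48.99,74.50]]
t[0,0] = 21.47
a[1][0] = 79.41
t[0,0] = 21.47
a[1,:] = [79.41, -48.99, 74.5]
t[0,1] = -38.0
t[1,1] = -6.25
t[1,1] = -6.25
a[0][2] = 72.83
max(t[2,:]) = 75.23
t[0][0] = 21.47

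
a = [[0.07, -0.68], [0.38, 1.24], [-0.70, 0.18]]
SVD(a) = [[0.45,0.27],[-0.89,0.16],[-0.02,-0.95]] @ diag([1.4468280227434298, 0.7605186865582835]) @ [[-0.20,-0.98], [0.98,-0.2]]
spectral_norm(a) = 1.45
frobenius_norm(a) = 1.63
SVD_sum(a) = [[-0.13,-0.64], [0.26,1.26], [0.01,0.04]] + [[0.2, -0.04], [0.12, -0.02], [-0.71, 0.14]]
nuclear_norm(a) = 2.21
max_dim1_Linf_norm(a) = 1.24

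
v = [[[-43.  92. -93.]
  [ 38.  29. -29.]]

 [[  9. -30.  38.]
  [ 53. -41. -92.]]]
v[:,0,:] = [[-43.0, 92.0, -93.0], [9.0, -30.0, 38.0]]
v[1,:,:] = [[9.0, -30.0, 38.0], [53.0, -41.0, -92.0]]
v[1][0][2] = 38.0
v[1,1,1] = -41.0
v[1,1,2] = -92.0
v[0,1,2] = -29.0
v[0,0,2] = -93.0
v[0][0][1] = 92.0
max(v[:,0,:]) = 92.0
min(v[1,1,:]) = -92.0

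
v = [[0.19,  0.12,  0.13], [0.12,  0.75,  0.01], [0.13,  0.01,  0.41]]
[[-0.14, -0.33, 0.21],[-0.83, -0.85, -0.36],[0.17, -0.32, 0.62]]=v@[[-0.47, -0.78, 0.55], [-1.04, -1.00, -0.59], [0.59, -0.5, 1.34]]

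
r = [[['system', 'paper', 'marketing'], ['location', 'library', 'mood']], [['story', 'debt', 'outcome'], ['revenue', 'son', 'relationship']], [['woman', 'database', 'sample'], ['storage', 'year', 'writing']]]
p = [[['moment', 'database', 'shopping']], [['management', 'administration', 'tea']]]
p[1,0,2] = 'tea'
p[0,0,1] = 'database'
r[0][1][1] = 'library'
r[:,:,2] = [['marketing', 'mood'], ['outcome', 'relationship'], ['sample', 'writing']]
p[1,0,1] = 'administration'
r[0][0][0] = 'system'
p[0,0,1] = 'database'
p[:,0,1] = ['database', 'administration']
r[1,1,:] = ['revenue', 'son', 'relationship']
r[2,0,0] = 'woman'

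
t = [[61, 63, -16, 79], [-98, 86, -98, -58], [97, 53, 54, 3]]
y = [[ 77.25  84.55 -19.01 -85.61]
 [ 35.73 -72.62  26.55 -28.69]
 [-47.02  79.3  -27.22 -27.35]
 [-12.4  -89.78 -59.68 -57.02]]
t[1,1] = 86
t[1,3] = -58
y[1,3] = -28.69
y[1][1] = -72.62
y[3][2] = -59.68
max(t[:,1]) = 86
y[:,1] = [84.55, -72.62, 79.3, -89.78]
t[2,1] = 53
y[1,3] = -28.69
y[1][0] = 35.73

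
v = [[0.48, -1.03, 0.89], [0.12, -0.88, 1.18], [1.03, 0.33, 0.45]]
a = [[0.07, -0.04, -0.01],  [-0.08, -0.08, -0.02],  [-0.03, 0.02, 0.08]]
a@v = [[0.02,-0.04,0.01],[-0.07,0.15,-0.17],[0.07,0.04,0.03]]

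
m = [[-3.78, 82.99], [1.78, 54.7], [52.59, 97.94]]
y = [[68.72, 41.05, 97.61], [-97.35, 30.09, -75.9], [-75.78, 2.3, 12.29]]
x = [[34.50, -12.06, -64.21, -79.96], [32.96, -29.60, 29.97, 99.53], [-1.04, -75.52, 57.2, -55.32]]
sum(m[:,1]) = 235.63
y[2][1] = 2.3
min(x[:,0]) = -1.04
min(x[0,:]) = -79.96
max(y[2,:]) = 12.29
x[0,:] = [34.5, -12.06, -64.21, -79.96]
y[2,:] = [-75.78, 2.3, 12.29]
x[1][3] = 99.53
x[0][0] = 34.5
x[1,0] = 32.96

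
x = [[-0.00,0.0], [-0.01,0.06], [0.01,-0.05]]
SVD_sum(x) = [[0.0,-0.00], [-0.01,0.06], [0.01,-0.05]] + [[-0.00, -0.0],[0.00, 0.0],[0.0, 0.0]]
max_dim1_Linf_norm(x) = 0.06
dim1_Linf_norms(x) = [0.0, 0.06, 0.05]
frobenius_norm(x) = 0.08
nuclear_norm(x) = 0.08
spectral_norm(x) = 0.08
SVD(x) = [[0.00, 0.0], [-0.77, -0.64], [0.64, -0.77]] @ diag([0.079362537121026, 0.001260040361959476]) @ [[0.18, -0.98], [-0.98, -0.18]]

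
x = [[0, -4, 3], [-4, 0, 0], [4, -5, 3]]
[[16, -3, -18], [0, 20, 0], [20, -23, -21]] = x @ [[0, -5, 0], [-4, 0, 3], [0, -1, -2]]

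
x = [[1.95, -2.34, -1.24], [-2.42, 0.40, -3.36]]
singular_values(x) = [4.2, 3.24]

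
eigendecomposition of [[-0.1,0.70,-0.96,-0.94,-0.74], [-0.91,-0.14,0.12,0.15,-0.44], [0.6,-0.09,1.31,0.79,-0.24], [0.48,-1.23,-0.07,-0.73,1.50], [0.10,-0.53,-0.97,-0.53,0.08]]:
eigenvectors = [[(-0.62+0j),  -0.62-0.00j,  -0.14+0.00j,  -0.20+0.14j,  -0.20-0.14j], [(0.1-0.39j),  0.10+0.39j,  -0.09+0.00j,  -0.65+0.00j,  -0.65-0.00j], [(0.23-0.02j),  (0.23+0.02j),  (-0.72+0j),  (0.11-0.18j),  (0.11+0.18j)], [0.21+0.52j,  (0.21-0.52j),  0.46+0.00j,  -0.33+0.34j,  -0.33-0.34j], [(-0.08+0.28j),  -0.08-0.28j,  (0.49+0j),  -0.49-0.07j,  -0.49+0.07j]]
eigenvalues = [(0.37+1.54j), (0.37-1.54j), (1.08+0j), (-0.7+0.1j), (-0.7-0.1j)]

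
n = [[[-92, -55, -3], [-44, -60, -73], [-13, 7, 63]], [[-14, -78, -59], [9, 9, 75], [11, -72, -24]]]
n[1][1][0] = 9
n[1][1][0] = 9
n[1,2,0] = 11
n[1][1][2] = 75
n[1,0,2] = -59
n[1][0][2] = -59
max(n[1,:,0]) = 11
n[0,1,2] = -73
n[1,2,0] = 11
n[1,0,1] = -78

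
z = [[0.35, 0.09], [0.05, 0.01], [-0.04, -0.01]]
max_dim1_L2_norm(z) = 0.36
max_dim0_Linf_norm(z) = 0.35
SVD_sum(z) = [[0.35, 0.09], [0.05, 0.01], [-0.04, -0.01]] + [[-0.0, 0.0], [0.0, -0.0], [-0.0, 0.0]]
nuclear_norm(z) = 0.37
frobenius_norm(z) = 0.37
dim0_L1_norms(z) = [0.44, 0.11]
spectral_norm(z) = 0.37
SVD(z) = [[-0.98, 0.15], [-0.14, -0.99], [0.11, 0.08]] @ diag([0.3672770594792668, 0.002749832770029628]) @ [[-0.97,  -0.25],[-0.25,  0.97]]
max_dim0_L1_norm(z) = 0.44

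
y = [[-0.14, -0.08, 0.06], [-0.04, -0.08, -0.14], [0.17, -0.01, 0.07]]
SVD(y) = [[-0.54, 0.65, 0.54], [-0.44, -0.76, 0.47], [0.72, 0.02, 0.70]] @ diag([0.24016990490609275, 0.15774617003348687, 0.09238269652464517]) @ [[0.90, 0.30, 0.33], [-0.36, 0.06, 0.93], [0.26, -0.95, 0.16]]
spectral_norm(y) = 0.24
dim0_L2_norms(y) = [0.22, 0.11, 0.17]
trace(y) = -0.15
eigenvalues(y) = [(0.15+0j), (-0.15+0.05j), (-0.15-0.05j)]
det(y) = 0.00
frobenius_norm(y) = 0.30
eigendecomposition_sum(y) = [[(0.03-0j), (-0.01-0j), (0.04-0j)], [(-0.04+0j), (0.02+0j), -0.07+0.00j], [(0.06-0j), (-0.03-0j), 0.10-0.00j]] + [[-0.08-0.05j, (-0.03-0.09j), 0.01-0.04j], [0.08j, (-0.05+0.07j), (-0.04+0.01j)], [0.05+0.05j, 0.01+0.07j, (-0.02+0.03j)]] + [[(-0.08+0.05j),(-0.03+0.09j),(0.01+0.04j)], [0.00-0.08j,(-0.05-0.07j),-0.04-0.01j], [(0.05-0.05j),(0.01-0.07j),-0.02-0.03j]]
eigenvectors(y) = [[-0.32+0.00j, 0.65+0.00j, (0.65-0j)], [0.54+0.00j, (-0.31-0.48j), (-0.31+0.48j)], [(-0.78+0j), -0.49-0.13j, -0.49+0.13j]]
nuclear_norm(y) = 0.49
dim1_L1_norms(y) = [0.28, 0.26, 0.25]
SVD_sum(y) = [[-0.12, -0.04, -0.04], [-0.09, -0.03, -0.04], [0.15, 0.05, 0.06]] + [[-0.04,  0.01,  0.1],[0.04,  -0.01,  -0.11],[-0.0,  0.00,  0.00]] + [[0.01,  -0.05,  0.01], [0.01,  -0.04,  0.01], [0.02,  -0.06,  0.01]]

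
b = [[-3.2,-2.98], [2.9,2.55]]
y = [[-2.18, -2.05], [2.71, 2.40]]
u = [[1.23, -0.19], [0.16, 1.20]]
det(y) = 0.32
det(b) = 0.48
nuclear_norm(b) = 5.92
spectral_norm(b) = 5.83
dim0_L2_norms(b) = [4.32, 3.92]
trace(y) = 0.22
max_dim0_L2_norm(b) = 4.32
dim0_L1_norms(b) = [6.1, 5.53]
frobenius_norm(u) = 1.74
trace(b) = -0.65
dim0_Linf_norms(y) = [2.71, 2.4]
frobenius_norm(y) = 4.70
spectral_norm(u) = 1.25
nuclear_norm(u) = 2.46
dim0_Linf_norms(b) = [3.2, 2.98]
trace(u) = 2.43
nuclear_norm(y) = 4.77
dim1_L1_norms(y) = [4.23, 5.11]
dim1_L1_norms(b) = [6.18, 5.45]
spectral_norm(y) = 4.70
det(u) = 1.51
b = u @ y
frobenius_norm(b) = 5.83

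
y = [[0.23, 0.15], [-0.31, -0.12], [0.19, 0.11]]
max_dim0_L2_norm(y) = 0.43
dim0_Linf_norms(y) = [0.31, 0.15]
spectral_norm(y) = 0.48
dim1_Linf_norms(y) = [0.23, 0.31, 0.19]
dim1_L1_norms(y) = [0.38, 0.43, 0.3]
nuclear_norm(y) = 0.53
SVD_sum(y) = [[0.24,  0.12], [-0.30,  -0.15], [0.2,  0.1]] + [[-0.01, 0.03], [-0.01, 0.03], [-0.01, 0.01]]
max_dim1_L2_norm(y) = 0.33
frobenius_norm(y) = 0.48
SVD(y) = [[-0.57,-0.65], [0.69,-0.71], [-0.46,-0.27]] @ diag([0.48162792491200246, 0.046201103287243125]) @ [[-0.89, -0.45],[0.45, -0.89]]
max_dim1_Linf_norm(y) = 0.31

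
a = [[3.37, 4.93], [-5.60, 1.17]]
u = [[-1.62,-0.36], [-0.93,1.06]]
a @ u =[[-10.04, 4.01], [7.98, 3.26]]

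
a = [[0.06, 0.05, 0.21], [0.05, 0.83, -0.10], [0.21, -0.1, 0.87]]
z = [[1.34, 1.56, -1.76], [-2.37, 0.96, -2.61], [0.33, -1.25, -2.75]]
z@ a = [[-0.21, 1.54, -1.41],[-0.64, 0.94, -2.86],[-0.62, -0.75, -2.2]]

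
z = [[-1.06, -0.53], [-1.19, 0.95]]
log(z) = [[0.28+2.80j, (0.02+0.65j)], [(0.04+1.46j), (0.21+0.34j)]]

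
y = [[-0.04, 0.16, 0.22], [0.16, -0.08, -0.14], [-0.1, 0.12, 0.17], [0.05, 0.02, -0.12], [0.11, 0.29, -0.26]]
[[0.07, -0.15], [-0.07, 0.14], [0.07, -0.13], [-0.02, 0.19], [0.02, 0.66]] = y @ [[-0.21, 0.18], [0.24, 0.99], [0.1, -1.35]]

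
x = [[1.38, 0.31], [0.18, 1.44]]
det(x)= 1.931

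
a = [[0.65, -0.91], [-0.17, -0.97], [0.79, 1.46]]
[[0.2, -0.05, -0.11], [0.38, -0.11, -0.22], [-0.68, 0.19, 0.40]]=a @ [[-0.2, 0.06, 0.12], [-0.36, 0.1, 0.21]]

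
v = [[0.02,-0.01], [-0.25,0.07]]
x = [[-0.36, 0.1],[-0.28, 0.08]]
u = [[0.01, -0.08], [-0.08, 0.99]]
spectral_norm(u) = 1.00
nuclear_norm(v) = 0.26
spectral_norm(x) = 0.47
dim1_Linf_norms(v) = [0.02, 0.25]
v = u @ x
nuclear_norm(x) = 0.48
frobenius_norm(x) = 0.47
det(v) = -0.00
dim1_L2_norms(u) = [0.08, 0.99]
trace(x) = -0.28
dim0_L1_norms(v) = [0.27, 0.08]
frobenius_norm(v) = 0.26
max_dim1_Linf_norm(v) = 0.25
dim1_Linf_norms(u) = [0.08, 0.99]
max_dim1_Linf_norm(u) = 0.99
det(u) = 0.00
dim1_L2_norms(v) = [0.02, 0.26]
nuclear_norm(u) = 1.00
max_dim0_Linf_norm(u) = 0.99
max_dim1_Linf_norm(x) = 0.36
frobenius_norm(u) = 1.00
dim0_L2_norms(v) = [0.25, 0.07]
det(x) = -0.00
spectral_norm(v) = 0.26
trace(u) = 1.00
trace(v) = 0.09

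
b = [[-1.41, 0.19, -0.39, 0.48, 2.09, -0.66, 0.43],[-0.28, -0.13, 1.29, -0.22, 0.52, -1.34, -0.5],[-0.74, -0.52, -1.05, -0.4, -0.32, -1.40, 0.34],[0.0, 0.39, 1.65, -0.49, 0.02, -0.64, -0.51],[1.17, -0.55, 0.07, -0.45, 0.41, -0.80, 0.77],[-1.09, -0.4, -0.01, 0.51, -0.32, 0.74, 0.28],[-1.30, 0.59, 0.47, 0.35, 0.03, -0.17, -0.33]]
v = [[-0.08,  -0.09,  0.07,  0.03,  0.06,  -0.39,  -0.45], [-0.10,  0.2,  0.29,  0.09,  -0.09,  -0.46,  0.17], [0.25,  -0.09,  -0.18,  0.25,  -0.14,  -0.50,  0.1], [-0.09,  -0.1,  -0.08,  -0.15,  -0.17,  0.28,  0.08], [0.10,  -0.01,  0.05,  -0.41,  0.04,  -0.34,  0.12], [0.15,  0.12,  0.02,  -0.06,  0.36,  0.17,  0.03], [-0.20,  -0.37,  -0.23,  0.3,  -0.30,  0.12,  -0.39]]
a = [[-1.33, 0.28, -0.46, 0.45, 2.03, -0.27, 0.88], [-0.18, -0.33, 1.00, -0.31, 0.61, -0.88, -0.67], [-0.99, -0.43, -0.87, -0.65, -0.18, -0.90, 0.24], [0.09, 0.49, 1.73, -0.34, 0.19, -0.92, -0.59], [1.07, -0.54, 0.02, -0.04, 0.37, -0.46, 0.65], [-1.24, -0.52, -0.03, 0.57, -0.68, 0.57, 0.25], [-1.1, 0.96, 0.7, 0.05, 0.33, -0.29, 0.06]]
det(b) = 3.45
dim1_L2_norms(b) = [2.72, 2.03, 2.06, 1.95, 1.81, 1.53, 1.59]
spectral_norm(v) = 0.96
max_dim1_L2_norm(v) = 0.76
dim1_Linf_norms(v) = [0.45, 0.46, 0.5, 0.28, 0.41, 0.36, 0.39]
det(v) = 0.00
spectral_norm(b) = 3.08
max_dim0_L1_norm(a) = 6.0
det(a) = -0.06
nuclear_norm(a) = 11.42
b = v + a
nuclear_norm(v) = 3.37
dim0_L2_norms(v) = [0.4, 0.47, 0.43, 0.6, 0.53, 0.92, 0.64]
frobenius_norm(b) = 5.26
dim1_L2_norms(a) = [2.69, 1.68, 1.8, 2.14, 1.49, 1.73, 1.68]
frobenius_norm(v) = 1.57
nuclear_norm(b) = 11.71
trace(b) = -2.26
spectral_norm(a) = 2.98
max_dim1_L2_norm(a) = 2.69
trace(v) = -0.39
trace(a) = -1.87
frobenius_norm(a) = 5.09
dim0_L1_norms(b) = [5.99, 2.77, 4.93, 2.9, 3.71, 5.75, 3.16]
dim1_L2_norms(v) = [0.62, 0.63, 0.67, 0.4, 0.56, 0.45, 0.76]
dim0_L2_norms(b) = [2.62, 1.13, 2.42, 1.12, 2.24, 2.41, 1.26]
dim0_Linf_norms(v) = [0.25, 0.37, 0.29, 0.41, 0.36, 0.5, 0.45]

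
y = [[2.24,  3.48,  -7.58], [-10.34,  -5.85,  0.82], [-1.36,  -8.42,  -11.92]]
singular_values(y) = [15.78, 12.82, 4.26]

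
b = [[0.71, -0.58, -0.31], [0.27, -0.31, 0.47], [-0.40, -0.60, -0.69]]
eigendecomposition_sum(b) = [[0.70-0.00j, -0.25+0.00j, -0.23-0.00j], [0.08-0.00j, (-0.03+0j), (-0.03-0j)], [-0.23+0.00j, (0.08-0j), 0.08+0.00j]] + [[(0.01+0.04j), (-0.16+0.03j), -0.04+0.13j], [(0.1+0.03j), (-0.14+0.41j), 0.25+0.24j], [(-0.09+0.08j), (-0.34-0.37j), (-0.38+0.12j)]] + [[(0.01-0.04j), (-0.16-0.03j), -0.04-0.13j], [(0.1-0.03j), (-0.14-0.41j), (0.25-0.24j)], [(-0.09-0.08j), -0.34+0.37j, (-0.38-0.12j)]]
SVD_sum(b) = [[0.09, -0.53, -0.48], [-0.01, 0.04, 0.04], [0.11, -0.62, -0.57]] + [[0.54, -0.16, 0.27], [0.45, -0.13, 0.22], [-0.43, 0.12, -0.22]] + [[0.08, 0.10, -0.10],  [-0.17, -0.22, 0.21],  [-0.08, -0.10, 0.1]]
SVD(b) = [[0.65, 0.66, -0.39], [-0.05, 0.54, 0.84], [0.76, -0.52, 0.38]] @ diag([1.116877323296296, 0.9495818325171359, 0.4165085690113692]) @ [[0.13, -0.73, -0.67], [0.87, -0.25, 0.43], [-0.48, -0.64, 0.6]]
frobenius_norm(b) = 1.52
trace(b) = -0.29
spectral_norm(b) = 1.12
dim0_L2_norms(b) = [0.86, 0.89, 0.89]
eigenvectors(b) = [[(0.95+0j),(0.14-0.2j),(0.14+0.2j)],[0.11+0.00j,-0.30-0.56j,-0.30+0.56j],[(-0.31+0j),(0.73+0j),(0.73-0j)]]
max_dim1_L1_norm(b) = 1.69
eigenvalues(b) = [(0.75+0j), (-0.52+0.57j), (-0.52-0.57j)]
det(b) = 0.44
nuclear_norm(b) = 2.48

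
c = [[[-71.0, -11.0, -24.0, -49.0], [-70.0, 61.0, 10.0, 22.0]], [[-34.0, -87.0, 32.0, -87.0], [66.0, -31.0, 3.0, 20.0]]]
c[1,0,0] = -34.0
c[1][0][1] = -87.0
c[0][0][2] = -24.0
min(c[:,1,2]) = 3.0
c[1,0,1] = -87.0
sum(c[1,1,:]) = 58.0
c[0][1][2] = 10.0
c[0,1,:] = [-70.0, 61.0, 10.0, 22.0]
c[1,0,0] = -34.0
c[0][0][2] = -24.0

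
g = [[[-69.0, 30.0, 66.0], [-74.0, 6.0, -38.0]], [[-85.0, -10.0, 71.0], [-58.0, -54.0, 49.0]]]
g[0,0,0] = -69.0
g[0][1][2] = -38.0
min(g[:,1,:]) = -74.0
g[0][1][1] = 6.0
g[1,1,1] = -54.0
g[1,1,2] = 49.0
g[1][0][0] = -85.0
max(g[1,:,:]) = 71.0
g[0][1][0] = -74.0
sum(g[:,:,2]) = 148.0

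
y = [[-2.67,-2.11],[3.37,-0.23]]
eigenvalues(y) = [(-1.45+2.37j), (-1.45-2.37j)]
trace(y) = -2.90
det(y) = 7.72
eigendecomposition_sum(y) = [[(-1.34+0.81j), (-1.06-0.65j)], [1.69+1.03j, (-0.12+1.56j)]] + [[-1.34-0.81j, -1.06+0.65j], [1.69-1.03j, -0.12-1.56j]]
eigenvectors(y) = [[(0.28-0.55j), 0.28+0.55j], [(-0.78+0j), -0.78-0.00j]]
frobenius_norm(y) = 4.79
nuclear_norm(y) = 6.20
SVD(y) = [[-0.71, 0.70], [0.7, 0.71]] @ diag([4.473078399974395, 1.7269538580062043]) @ [[0.95,0.30], [0.3,-0.95]]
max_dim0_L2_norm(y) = 4.3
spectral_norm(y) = 4.47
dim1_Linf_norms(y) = [2.67, 3.37]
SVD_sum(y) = [[-3.03, -0.95],[3.00, 0.94]] + [[0.36, -1.16], [0.37, -1.17]]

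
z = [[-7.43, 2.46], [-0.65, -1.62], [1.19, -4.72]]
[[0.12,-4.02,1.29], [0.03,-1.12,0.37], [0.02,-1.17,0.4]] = z@ [[-0.02, 0.68, -0.22], [-0.01, 0.42, -0.14]]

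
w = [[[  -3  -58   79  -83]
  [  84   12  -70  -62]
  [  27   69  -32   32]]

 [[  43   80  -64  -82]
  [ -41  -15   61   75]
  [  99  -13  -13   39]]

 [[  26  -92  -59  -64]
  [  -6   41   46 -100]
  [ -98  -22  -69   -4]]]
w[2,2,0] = -98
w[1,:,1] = [80, -15, -13]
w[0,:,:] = [[-3, -58, 79, -83], [84, 12, -70, -62], [27, 69, -32, 32]]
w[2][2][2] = -69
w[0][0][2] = 79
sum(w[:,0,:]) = -277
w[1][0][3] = -82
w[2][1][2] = 46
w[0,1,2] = -70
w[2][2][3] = -4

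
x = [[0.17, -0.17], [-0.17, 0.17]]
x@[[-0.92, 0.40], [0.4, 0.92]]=[[-0.22, -0.09], [0.22, 0.09]]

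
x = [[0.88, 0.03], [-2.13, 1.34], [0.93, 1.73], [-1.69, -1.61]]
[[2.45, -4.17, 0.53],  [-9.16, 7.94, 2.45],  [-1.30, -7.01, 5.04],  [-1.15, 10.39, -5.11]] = x @ [[2.86, -4.69, 0.51], [-2.29, -1.53, 2.64]]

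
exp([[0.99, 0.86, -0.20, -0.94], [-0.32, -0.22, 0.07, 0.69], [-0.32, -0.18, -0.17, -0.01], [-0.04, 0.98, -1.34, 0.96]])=[[2.51, 0.54, 0.73, -2.09], [-0.51, 1.17, -0.61, 1.43], [-0.46, -0.28, 0.83, 0.13], [-0.02, 1.84, -2.31, 3.34]]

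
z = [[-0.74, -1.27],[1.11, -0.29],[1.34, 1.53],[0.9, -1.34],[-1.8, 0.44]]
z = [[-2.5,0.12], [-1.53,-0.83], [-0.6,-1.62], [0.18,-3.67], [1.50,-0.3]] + [[1.76, -1.39], [2.64, 0.54], [1.94, 3.15], [0.72, 2.33], [-3.30, 0.74]]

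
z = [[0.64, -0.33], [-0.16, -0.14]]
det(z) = -0.14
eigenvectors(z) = [[0.98, 0.36], [-0.19, 0.93]]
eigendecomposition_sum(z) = [[0.65, -0.26], [-0.12, 0.05]] + [[-0.01, -0.07], [-0.04, -0.19]]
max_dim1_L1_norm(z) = 0.97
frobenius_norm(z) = 0.75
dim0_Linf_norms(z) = [0.64, 0.33]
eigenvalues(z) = [0.7, -0.2]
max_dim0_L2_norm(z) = 0.66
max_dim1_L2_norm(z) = 0.72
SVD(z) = [[-0.99, 0.12], [0.12, 0.99]] @ diag([0.724625217181792, 0.19651538012135603]) @ [[-0.90, 0.43], [-0.43, -0.9]]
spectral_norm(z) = 0.72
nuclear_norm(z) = 0.92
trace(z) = 0.50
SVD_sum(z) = [[0.65, -0.31], [-0.08, 0.04]] + [[-0.01, -0.02], [-0.08, -0.18]]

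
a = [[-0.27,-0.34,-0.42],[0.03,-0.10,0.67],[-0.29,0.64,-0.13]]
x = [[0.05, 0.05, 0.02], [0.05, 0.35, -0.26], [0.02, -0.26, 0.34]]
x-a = [[0.32,  0.39,  0.44], [0.02,  0.45,  -0.93], [0.31,  -0.90,  0.47]]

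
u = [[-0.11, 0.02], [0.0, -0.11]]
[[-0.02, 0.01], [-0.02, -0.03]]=u @ [[0.22,-0.02], [0.20,0.24]]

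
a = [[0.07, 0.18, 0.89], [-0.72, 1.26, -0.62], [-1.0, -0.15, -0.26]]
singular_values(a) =[1.7, 0.96, 0.77]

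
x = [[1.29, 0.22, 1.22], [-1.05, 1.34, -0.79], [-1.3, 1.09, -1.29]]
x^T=[[1.29, -1.05, -1.30], [0.22, 1.34, 1.09], [1.22, -0.79, -1.29]]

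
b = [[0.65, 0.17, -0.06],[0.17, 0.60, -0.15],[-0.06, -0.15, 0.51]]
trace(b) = 1.76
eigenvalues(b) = [0.86, 0.52, 0.38]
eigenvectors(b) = [[-0.65,-0.71,-0.28], [-0.65,0.32,0.68], [0.39,-0.63,0.67]]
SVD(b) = [[-0.65,0.71,-0.28],[-0.65,-0.32,0.68],[0.39,0.63,0.67]] @ diag([0.8583161473450451, 0.5193127454310106, 0.38237110722394413]) @ [[-0.65, -0.65, 0.39], [0.71, -0.32, 0.63], [-0.28, 0.68, 0.67]]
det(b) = 0.17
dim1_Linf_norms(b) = [0.65, 0.6, 0.51]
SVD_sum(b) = [[0.36, 0.36, -0.22], [0.36, 0.37, -0.22], [-0.22, -0.22, 0.13]] + [[0.26, -0.12, 0.23], [-0.12, 0.05, -0.11], [0.23, -0.11, 0.21]] + [[0.03, -0.07, -0.07], [-0.07, 0.18, 0.18], [-0.07, 0.18, 0.17]]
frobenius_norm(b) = 1.07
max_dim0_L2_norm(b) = 0.67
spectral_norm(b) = 0.86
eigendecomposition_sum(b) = [[0.36, 0.36, -0.22], [0.36, 0.37, -0.22], [-0.22, -0.22, 0.13]] + [[0.26,-0.12,0.23], [-0.12,0.05,-0.11], [0.23,-0.11,0.21]] + [[0.03, -0.07, -0.07], [-0.07, 0.18, 0.18], [-0.07, 0.18, 0.17]]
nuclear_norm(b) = 1.76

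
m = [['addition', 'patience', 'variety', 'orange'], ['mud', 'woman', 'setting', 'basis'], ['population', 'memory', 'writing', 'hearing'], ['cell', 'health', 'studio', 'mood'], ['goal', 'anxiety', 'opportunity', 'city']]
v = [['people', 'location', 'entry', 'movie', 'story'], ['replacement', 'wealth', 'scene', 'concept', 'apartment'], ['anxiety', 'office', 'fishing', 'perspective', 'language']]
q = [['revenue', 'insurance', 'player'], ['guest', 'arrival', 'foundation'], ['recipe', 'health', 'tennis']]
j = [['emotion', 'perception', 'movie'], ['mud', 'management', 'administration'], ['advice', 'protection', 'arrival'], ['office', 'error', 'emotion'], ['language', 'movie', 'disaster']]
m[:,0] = ['addition', 'mud', 'population', 'cell', 'goal']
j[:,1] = ['perception', 'management', 'protection', 'error', 'movie']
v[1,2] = 'scene'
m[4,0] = 'goal'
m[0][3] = 'orange'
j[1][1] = 'management'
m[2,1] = 'memory'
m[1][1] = 'woman'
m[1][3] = 'basis'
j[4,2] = 'disaster'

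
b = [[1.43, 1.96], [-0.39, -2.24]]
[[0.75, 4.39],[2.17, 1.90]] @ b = [[-0.64,-8.36], [2.36,-0.0]]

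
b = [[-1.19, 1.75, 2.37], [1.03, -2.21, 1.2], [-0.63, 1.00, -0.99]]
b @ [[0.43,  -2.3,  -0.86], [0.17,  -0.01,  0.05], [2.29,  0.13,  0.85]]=[[5.21,3.03,3.13], [2.82,-2.19,0.02], [-2.37,1.31,-0.25]]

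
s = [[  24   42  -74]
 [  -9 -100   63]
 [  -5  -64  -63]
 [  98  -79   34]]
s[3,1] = -79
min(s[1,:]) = -100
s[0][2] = -74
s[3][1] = -79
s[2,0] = -5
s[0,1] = 42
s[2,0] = -5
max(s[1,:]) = 63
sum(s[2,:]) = -132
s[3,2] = 34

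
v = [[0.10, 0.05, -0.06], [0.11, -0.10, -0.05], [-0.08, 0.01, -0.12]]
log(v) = [[-2.21, 0.66, 0.26],[-1.31, -0.86, -2.63],[-1.96, 3.28, -2.91]]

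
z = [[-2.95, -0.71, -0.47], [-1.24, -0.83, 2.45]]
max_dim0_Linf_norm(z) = 2.95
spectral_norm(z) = 3.46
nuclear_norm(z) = 5.84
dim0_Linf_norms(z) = [2.95, 0.83, 2.45]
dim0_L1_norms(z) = [4.19, 1.54, 2.92]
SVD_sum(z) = [[-2.36,-0.83,0.92], [-1.95,-0.68,0.76]] + [[-0.59, 0.12, -1.39], [0.71, -0.15, 1.69]]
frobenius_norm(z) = 4.20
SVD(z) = [[-0.77, -0.64], [-0.64, 0.77]] @ diag([3.4614324620844106, 2.3822227667513083]) @ [[0.89, 0.31, -0.35], [0.39, -0.08, 0.92]]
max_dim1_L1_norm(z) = 4.52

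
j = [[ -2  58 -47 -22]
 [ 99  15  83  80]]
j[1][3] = 80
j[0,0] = -2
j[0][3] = -22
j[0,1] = 58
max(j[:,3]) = 80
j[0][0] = -2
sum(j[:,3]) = 58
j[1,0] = 99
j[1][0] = 99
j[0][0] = -2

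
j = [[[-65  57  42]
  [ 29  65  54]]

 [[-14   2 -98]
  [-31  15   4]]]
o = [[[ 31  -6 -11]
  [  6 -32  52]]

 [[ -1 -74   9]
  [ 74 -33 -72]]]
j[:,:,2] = [[42, 54], [-98, 4]]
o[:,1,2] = [52, -72]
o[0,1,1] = -32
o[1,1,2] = -72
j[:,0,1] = [57, 2]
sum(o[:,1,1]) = -65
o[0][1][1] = -32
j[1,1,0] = -31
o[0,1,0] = 6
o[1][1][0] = 74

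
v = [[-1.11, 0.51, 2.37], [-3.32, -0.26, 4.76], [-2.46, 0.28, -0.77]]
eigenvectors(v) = [[(0.33-0.27j),0.33+0.27j,(-0.05+0j)], [0.84+0.00j,0.84-0.00j,(-0.97+0j)], [0.22+0.26j,0.22-0.26j,0.22+0.00j]]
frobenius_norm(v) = 6.90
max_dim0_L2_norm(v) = 5.37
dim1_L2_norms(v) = [2.67, 5.81, 2.59]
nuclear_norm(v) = 9.51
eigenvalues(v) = [(-0.33+2.54j), (-0.33-2.54j), (-1.48+0j)]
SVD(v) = [[-0.40, -0.18, -0.90], [-0.91, -0.06, 0.42], [-0.13, 0.98, -0.14]] @ diag([6.399140979233928, 2.5021483839458063, 0.6081514553188349]) @ [[0.59, -0.0, -0.81], [-0.8, 0.08, -0.59], [-0.06, -1.00, -0.05]]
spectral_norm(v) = 6.40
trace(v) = -2.14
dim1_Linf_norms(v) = [2.37, 4.76, 2.46]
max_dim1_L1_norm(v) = 8.34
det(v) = -9.74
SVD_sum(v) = [[-1.52,0.0,2.07], [-3.42,0.0,4.69], [-0.49,0.00,0.67]] + [[0.37, -0.04, 0.27], [0.12, -0.01, 0.09], [-1.98, 0.19, -1.44]] + [[0.03, 0.54, 0.02], [-0.02, -0.25, -0.01], [0.01, 0.09, 0.0]]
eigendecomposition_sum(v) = [[-0.60+1.29j, (0.28-0.01j), 1.14+0.23j],[-2.55+1.22j, 0.45+0.34j, 1.46+1.79j],[-1.03-0.48j, 0.01+0.23j, -0.18+0.91j]] + [[-0.60-1.29j, (0.28+0.01j), (1.14-0.23j)], [-2.55-1.22j, (0.45-0.34j), 1.46-1.79j], [-1.03+0.48j, (0.01-0.23j), (-0.18-0.91j)]] + [[(0.09-0j), -0.06-0.00j, 0.09+0.00j], [(1.78-0j), -1.16-0.00j, 1.84+0.00j], [-0.40+0.00j, (0.26+0j), (-0.41-0j)]]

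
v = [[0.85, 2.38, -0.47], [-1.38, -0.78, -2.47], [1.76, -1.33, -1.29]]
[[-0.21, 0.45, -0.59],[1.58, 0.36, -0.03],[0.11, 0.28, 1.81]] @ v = [[-1.84, -0.07, -0.25], [0.79, 3.52, -1.59], [2.89, -2.36, -3.08]]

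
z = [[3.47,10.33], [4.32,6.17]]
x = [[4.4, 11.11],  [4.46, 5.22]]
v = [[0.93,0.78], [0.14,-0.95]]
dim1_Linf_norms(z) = [10.33, 6.17]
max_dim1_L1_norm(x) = 15.51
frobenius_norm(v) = 1.55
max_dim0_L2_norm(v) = 1.23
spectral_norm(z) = 13.13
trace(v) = -0.02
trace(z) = 9.64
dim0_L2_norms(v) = [0.94, 1.23]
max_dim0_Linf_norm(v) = 0.95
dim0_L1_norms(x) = [8.86, 16.33]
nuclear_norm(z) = 14.90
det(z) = -23.22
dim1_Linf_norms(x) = [11.11, 5.22]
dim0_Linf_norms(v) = [0.93, 0.95]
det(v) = -0.99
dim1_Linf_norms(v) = [0.93, 0.95]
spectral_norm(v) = 1.37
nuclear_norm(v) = 2.09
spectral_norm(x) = 13.64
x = z + v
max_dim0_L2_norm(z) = 12.03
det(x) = -26.58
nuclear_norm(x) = 15.59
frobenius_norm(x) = 13.78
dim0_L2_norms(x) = [6.27, 12.28]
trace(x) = 9.62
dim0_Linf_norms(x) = [4.46, 11.11]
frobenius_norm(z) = 13.25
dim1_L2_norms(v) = [1.21, 0.96]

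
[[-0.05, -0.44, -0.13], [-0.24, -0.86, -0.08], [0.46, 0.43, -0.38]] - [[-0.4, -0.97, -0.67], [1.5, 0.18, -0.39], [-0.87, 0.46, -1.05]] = [[0.35, 0.53, 0.54], [-1.74, -1.04, 0.31], [1.33, -0.03, 0.67]]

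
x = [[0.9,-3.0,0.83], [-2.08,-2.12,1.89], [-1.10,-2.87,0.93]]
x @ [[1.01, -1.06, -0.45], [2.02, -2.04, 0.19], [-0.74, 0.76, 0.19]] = [[-5.77, 5.8, -0.82], [-7.78, 7.97, 0.89], [-7.6, 7.73, 0.13]]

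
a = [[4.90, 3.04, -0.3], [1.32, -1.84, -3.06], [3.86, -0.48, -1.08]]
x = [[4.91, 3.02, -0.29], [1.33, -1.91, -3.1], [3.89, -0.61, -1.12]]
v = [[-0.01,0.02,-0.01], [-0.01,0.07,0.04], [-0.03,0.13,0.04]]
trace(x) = 1.88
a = x + v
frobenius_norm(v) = 0.16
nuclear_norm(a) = 12.01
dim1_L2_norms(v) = [0.02, 0.08, 0.14]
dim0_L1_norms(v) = [0.05, 0.22, 0.09]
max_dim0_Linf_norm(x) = 4.91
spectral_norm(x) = 6.78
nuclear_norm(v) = 0.19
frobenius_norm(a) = 8.01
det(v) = 0.00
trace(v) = 0.10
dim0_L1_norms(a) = [10.08, 5.36, 4.44]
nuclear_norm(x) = 12.14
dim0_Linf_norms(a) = [4.9, 3.04, 3.06]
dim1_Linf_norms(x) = [4.91, 3.1, 3.89]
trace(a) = 1.98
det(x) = -32.62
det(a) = -30.97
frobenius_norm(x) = 8.07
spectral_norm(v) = 0.16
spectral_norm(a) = 6.78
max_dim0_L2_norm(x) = 6.4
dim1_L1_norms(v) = [0.04, 0.12, 0.2]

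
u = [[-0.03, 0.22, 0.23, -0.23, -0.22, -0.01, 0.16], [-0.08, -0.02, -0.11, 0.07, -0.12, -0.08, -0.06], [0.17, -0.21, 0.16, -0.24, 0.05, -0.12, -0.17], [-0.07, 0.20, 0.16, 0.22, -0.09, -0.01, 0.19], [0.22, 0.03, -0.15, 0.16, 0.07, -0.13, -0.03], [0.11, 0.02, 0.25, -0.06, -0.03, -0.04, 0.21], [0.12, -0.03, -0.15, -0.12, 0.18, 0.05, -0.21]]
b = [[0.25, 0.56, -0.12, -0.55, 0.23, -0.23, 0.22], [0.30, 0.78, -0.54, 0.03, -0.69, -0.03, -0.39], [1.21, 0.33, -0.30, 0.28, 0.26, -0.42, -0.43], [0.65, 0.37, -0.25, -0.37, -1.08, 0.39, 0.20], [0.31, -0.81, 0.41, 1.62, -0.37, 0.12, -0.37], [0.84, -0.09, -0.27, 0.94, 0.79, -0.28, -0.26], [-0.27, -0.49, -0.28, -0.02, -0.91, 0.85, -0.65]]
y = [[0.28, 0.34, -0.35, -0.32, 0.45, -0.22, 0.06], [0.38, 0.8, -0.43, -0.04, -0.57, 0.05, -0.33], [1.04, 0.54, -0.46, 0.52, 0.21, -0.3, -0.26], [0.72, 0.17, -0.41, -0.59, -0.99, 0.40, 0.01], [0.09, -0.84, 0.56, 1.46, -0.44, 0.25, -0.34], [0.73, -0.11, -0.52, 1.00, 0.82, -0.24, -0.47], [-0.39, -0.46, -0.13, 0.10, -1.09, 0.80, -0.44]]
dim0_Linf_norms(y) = [1.04, 0.84, 0.56, 1.46, 1.09, 0.8, 0.47]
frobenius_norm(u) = 1.01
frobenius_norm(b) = 3.92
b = y + u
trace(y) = -1.09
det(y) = -0.00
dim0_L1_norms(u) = [0.8, 0.73, 1.21, 1.1, 0.76, 0.44, 1.03]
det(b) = 0.11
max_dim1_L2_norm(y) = 1.88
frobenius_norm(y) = 3.88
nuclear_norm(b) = 8.36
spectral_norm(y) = 2.32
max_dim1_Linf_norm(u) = 0.25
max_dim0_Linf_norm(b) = 1.62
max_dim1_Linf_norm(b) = 1.62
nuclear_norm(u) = 2.16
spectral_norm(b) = 2.41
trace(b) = -0.94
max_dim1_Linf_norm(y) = 1.46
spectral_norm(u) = 0.70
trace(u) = 0.15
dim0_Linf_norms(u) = [0.22, 0.22, 0.25, 0.24, 0.22, 0.13, 0.21]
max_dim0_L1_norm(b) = 4.33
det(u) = -0.00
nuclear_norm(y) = 7.85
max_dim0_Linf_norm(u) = 0.25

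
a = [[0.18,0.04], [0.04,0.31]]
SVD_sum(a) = [[0.02, 0.08], [0.08, 0.30]] + [[0.16, -0.04], [-0.04, 0.01]]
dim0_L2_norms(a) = [0.18, 0.31]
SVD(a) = [[0.27,0.96],[0.96,-0.27]] @ diag([0.32132168761236873, 0.16867831238763129]) @ [[0.27, 0.96], [0.96, -0.27]]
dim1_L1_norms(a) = [0.22, 0.35]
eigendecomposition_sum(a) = [[0.16,-0.04], [-0.04,0.01]] + [[0.02,0.08], [0.08,0.3]]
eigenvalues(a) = [0.17, 0.32]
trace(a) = 0.49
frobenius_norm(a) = 0.36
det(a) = 0.05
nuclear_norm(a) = 0.49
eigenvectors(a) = [[-0.96, -0.27], [0.27, -0.96]]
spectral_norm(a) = 0.32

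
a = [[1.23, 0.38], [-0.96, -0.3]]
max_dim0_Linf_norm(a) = 1.23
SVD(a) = [[-0.79, 0.62], [0.62, 0.79]] @ diag([1.6336748117416324, 0.0025708910793099987]) @ [[-0.96, -0.30],  [0.3, -0.96]]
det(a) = -0.00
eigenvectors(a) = [[0.79, -0.29], [-0.61, 0.96]]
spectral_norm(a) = 1.63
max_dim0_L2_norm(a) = 1.56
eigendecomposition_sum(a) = [[1.23,0.38], [-0.96,-0.29]] + [[0.0, 0.0], [-0.0, -0.01]]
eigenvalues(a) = [0.93, -0.0]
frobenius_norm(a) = 1.63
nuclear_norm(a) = 1.64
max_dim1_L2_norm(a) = 1.29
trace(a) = 0.93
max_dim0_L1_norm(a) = 2.19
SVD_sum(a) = [[1.23, 0.38], [-0.96, -0.30]] + [[0.0, -0.00], [0.00, -0.0]]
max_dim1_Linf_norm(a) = 1.23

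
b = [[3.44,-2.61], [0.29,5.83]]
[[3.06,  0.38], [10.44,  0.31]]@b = [[10.64, -5.77], [36.00, -25.44]]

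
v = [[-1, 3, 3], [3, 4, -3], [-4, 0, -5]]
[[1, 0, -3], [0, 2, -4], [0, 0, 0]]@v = [[11, 3, 18], [22, 8, 14], [0, 0, 0]]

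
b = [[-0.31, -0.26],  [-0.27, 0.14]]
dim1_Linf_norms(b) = [0.31, 0.27]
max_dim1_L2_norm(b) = 0.4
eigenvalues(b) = [-0.43, 0.26]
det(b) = -0.11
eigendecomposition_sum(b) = [[-0.36,-0.16], [-0.17,-0.08]] + [[0.05,-0.10],  [-0.10,0.22]]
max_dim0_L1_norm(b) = 0.58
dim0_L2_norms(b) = [0.41, 0.3]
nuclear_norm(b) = 0.70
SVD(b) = [[-0.89, -0.45], [-0.45, 0.89]] @ diag([0.43278179774500586, 0.26248793408574195]) @ [[0.92, 0.39], [-0.39, 0.92]]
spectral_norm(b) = 0.43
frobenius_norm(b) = 0.51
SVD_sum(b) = [[-0.36, -0.15], [-0.18, -0.08]] + [[0.05, -0.11], [-0.09, 0.22]]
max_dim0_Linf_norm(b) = 0.31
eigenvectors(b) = [[-0.90, 0.41], [-0.43, -0.91]]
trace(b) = -0.17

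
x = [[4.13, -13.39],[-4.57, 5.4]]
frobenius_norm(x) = 15.70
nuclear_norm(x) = 18.00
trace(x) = 9.53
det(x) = -38.89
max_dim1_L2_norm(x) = 14.01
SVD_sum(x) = [[5.14,  -12.99], [-2.47,  6.23]] + [[-1.01, -0.40], [-2.10, -0.83]]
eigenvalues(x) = [-3.08, 12.61]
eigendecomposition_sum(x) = [[-1.67,-2.63],  [-0.90,-1.42]] + [[5.80,-10.76], [-3.67,6.82]]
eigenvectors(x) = [[-0.88, 0.84], [-0.47, -0.54]]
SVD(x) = [[0.9, -0.43], [-0.43, -0.9]] @ diag([15.494982487528222, 2.5098640822151617]) @ [[0.37, -0.93], [0.93, 0.37]]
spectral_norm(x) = 15.49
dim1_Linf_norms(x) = [13.39, 5.4]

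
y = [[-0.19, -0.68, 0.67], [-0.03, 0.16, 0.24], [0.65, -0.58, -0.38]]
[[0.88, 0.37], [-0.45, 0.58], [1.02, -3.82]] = y@[[-0.5, -4.0],[-1.86, 1.49],[-0.71, 0.93]]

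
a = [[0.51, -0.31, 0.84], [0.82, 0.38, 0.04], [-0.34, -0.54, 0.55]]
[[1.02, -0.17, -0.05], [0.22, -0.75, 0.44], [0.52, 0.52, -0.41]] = a @ [[0.45, -0.52, 0.72], [-0.46, -0.83, -0.32], [0.77, -0.19, -0.61]]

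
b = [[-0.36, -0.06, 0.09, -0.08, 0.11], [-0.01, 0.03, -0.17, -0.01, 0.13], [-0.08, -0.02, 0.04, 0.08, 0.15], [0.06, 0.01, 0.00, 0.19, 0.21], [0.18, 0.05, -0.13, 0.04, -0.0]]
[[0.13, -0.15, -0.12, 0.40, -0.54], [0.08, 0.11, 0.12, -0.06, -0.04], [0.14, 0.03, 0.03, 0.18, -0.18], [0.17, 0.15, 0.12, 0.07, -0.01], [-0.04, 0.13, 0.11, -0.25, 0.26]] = b@[[-0.25, 0.52, 0.73, -0.27, 1.14], [-1.16, -0.14, -0.12, -0.6, 0.30], [-0.34, -0.30, -0.06, 1.13, -0.25], [0.56, 0.06, -0.57, -0.66, 0.24], [0.45, 0.51, 0.88, 1.05, -0.60]]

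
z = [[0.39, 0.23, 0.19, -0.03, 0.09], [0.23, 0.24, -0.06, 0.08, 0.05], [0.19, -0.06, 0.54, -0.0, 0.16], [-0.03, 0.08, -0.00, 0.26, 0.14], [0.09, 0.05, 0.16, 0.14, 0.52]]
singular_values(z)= [0.82, 0.47, 0.47, 0.19, 0.0]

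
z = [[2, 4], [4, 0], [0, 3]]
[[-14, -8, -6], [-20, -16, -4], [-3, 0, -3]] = z @ [[-5, -4, -1], [-1, 0, -1]]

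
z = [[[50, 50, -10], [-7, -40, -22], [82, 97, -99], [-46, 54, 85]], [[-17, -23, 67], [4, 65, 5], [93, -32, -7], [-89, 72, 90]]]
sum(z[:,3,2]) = 175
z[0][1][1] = -40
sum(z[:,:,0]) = 70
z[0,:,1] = [50, -40, 97, 54]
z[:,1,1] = [-40, 65]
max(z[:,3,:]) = 90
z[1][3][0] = -89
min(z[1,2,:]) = -32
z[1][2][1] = -32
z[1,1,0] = 4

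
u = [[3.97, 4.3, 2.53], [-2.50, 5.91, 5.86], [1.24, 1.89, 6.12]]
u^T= [[3.97, -2.50, 1.24], [4.30, 5.91, 1.89], [2.53, 5.86, 6.12]]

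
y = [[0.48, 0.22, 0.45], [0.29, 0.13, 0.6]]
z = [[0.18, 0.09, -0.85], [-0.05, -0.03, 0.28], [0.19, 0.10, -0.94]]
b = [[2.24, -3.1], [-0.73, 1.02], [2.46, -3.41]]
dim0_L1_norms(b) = [5.43, 7.53]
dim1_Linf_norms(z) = [0.85, 0.28, 0.94]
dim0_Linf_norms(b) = [2.46, 3.41]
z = b @ y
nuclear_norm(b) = 5.83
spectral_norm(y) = 0.95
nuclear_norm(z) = 1.34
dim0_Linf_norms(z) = [0.19, 0.1, 0.94]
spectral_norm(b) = 5.82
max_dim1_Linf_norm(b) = 3.41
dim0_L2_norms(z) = [0.27, 0.14, 1.3]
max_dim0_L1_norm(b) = 7.53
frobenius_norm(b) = 5.82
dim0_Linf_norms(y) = [0.48, 0.22, 0.6]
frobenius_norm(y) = 0.97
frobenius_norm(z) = 1.33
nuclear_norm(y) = 1.14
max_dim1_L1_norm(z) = 1.23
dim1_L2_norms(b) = [3.82, 1.25, 4.2]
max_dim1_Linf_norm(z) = 0.94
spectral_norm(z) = 1.33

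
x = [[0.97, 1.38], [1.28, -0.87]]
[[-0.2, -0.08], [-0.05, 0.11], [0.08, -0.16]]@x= [[-0.30, -0.21], [0.09, -0.16], [-0.13, 0.25]]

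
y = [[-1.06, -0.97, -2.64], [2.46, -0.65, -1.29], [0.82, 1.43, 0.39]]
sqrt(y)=[[0.49+0.47j, (-0.33-0.25j), -1.31+0.47j], [(1.33-0.76j), (0.69+0.41j), -0.27-0.77j], [(0.22+0.36j), (0.69-0.19j), (1.15+0.37j)]]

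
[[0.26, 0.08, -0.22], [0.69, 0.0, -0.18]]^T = [[0.26,0.69], [0.08,0.00], [-0.22,-0.18]]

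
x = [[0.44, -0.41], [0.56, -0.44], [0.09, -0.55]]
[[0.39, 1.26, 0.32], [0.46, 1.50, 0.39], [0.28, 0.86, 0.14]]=x@ [[0.48, 1.66, 0.56], [-0.43, -1.29, -0.17]]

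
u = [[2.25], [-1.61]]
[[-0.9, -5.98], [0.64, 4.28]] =u@[[-0.4, -2.66]]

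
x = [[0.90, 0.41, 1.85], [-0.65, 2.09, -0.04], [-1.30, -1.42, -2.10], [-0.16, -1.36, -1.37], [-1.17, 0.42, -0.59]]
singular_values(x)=[4.04, 2.49, 0.61]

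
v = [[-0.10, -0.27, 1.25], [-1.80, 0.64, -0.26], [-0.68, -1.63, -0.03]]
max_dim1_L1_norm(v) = 2.7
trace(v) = 0.51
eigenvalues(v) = [(-0.66+1.36j), (-0.66-1.36j), (1.84+0j)]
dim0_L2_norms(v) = [1.93, 1.77, 1.28]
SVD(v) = [[0.1, 0.31, -0.95], [-0.97, -0.17, -0.16], [-0.2, 0.94, 0.28]] @ diag([1.9466052062368757, 1.800597987541828, 1.2047302844669456]) @ [[0.97, -0.16, 0.2], [-0.21, -0.95, 0.22], [0.15, -0.26, -0.95]]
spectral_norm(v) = 1.95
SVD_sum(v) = [[0.19, -0.03, 0.04], [-1.83, 0.31, -0.37], [-0.38, 0.06, -0.08]] + [[-0.11, -0.53, 0.12],[0.06, 0.28, -0.07],[-0.35, -1.61, 0.38]] + [[-0.17, 0.29, 1.09],  [-0.03, 0.05, 0.18],  [0.05, -0.09, -0.33]]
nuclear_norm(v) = 4.95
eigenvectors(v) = [[-0.14-0.51j, -0.14+0.51j, (0.43+0j)], [0.33-0.36j, (0.33+0.36j), (-0.75+0j)], [(0.69+0j), (0.69-0j), 0.50+0.00j]]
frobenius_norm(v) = 2.91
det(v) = 4.22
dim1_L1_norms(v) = [1.62, 2.7, 2.34]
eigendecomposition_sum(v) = [[-0.26+0.53j, 0.15+0.34j, 0.45+0.06j], [(-0.54+0.07j), (-0.19+0.29j), (0.18+0.37j)], [-0.58-0.50j, (-0.48+0.08j), (-0.22+0.54j)]] + [[-0.26-0.53j, 0.15-0.34j, 0.45-0.06j], [(-0.54-0.07j), -0.19-0.29j, (0.18-0.37j)], [-0.58+0.50j, -0.48-0.08j, -0.22-0.54j]] + [[0.41+0.00j,  -0.58+0.00j,  (0.35+0j)],[(-0.72-0j),  1.01-0.00j,  (-0.62-0j)],[(0.48+0j),  (-0.67+0j),  (0.42+0j)]]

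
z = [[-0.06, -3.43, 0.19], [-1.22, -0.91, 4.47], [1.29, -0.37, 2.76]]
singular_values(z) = [5.45, 3.28, 1.73]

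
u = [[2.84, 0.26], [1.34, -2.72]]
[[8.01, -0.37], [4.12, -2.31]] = u @ [[2.83, -0.20], [-0.12, 0.75]]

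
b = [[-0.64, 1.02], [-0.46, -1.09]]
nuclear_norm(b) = 2.28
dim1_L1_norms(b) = [1.66, 1.55]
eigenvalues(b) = [(-0.87+0.65j), (-0.87-0.65j)]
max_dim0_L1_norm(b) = 2.11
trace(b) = -1.73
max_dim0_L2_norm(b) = 1.49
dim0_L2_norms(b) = [0.79, 1.49]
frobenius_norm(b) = 1.69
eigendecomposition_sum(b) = [[-0.32+0.47j, 0.51+0.68j], [(-0.23-0.31j), (-0.55+0.17j)]] + [[(-0.32-0.47j), (0.51-0.68j)], [(-0.23+0.31j), -0.55-0.17j]]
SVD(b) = [[-0.72, 0.70], [0.7, 0.72]] @ diag([1.497543595263677, 0.779142593037205]) @ [[0.09, -1.0],[-1.00, -0.09]]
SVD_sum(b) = [[-0.10, 1.07],  [0.10, -1.04]] + [[-0.54,  -0.05], [-0.56,  -0.05]]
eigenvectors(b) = [[(0.83+0j),0.83-0.00j],[(-0.18+0.53j),-0.18-0.53j]]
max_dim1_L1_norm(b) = 1.66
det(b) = 1.17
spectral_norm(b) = 1.50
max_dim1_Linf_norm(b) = 1.09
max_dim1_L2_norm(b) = 1.2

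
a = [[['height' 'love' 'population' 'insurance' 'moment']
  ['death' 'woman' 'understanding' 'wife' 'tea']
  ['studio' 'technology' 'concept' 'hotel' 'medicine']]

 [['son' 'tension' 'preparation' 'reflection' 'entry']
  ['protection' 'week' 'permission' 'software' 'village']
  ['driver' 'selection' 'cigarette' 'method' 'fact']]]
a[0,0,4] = 'moment'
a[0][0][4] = 'moment'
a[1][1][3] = 'software'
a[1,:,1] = ['tension', 'week', 'selection']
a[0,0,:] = ['height', 'love', 'population', 'insurance', 'moment']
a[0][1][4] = 'tea'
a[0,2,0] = 'studio'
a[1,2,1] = 'selection'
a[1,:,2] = ['preparation', 'permission', 'cigarette']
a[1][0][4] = 'entry'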